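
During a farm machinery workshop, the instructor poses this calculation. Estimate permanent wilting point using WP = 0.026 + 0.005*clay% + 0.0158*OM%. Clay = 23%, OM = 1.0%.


WP = 0.026 + 0.005*23 + 0.0158*1.0
   = 0.026 + 0.1150 + 0.0158
   = 0.1568


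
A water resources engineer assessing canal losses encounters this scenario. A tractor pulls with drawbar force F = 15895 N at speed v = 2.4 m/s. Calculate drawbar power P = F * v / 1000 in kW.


P = F * v / 1000
  = 15895 * 2.4 / 1000
  = 38148 / 1000
  = 38.15 kW


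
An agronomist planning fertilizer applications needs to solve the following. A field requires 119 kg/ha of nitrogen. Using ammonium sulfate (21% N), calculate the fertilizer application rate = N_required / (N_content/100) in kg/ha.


Rate = N_required / (N_content / 100)
     = 119 / (21 / 100)
     = 119 / 0.21
     = 566.67 kg/ha


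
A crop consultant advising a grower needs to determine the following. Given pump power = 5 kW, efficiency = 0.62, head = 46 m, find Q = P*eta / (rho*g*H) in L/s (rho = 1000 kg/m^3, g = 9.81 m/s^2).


Q = (P * 1000 * eta) / (rho * g * H)
  = (5 * 1000 * 0.62) / (1000 * 9.81 * 46)
  = 3100 / 451260
  = 0.00687 m^3/s = 6.87 L/s


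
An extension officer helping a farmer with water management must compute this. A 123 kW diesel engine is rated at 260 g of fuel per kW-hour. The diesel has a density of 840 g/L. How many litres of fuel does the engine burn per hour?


FC = P * BSFC / rho_fuel
   = 123 * 260 / 840
   = 31980 / 840
   = 38.07 L/h


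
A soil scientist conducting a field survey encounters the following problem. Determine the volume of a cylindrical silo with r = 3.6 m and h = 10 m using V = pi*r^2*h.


V = pi * r^2 * h
  = pi * 3.6^2 * 10
  = pi * 12.96 * 10
  = 407.15 m^3


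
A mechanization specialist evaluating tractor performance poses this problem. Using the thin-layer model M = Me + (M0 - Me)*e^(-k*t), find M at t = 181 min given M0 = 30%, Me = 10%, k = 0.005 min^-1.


M = Me + (M0 - Me) * e^(-k*t)
  = 10 + (30 - 10) * e^(-0.005*181)
  = 10 + 20 * e^(-0.905)
  = 10 + 20 * 0.40454
  = 10 + 8.0908
  = 18.09%


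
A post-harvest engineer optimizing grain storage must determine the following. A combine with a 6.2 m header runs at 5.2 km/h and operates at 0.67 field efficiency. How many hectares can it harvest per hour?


C = w * v * eta_f / 10
  = 6.2 * 5.2 * 0.67 / 10
  = 21.60 / 10
  = 2.16 ha/h


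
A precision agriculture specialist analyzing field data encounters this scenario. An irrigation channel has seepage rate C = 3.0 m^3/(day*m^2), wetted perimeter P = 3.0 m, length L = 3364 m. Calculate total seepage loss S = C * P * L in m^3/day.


S = C * P * L
  = 3.0 * 3.0 * 3364
  = 30276 m^3/day


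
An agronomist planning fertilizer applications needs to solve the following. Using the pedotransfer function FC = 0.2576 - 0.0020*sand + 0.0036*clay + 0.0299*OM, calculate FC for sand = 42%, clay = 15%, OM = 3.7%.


FC = 0.2576 - 0.0020*42 + 0.0036*15 + 0.0299*3.7
   = 0.2576 - 0.0840 + 0.0540 + 0.1106
   = 0.3382


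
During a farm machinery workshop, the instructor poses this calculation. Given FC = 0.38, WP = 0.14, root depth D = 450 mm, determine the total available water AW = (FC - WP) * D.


AW = (FC - WP) * D
   = (0.38 - 0.14) * 450
   = 0.24 * 450
   = 108 mm


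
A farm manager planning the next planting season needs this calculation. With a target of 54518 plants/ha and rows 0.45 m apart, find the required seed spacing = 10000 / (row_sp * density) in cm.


spacing = 10000 / (row_sp * density)
        = 10000 / (0.45 * 54518)
        = 10000 / 24533.10
        = 0.40761 m = 40.76 cm


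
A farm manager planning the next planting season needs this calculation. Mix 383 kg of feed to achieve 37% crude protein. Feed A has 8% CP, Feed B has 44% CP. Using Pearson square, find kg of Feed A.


parts_A = CP_b - target = 44 - 37 = 7
parts_B = target - CP_a = 37 - 8 = 29
total_parts = 7 + 29 = 36
Feed A = 383 * 7 / 36 = 74.47 kg
Feed B = 383 * 29 / 36 = 308.53 kg

74.47 kg


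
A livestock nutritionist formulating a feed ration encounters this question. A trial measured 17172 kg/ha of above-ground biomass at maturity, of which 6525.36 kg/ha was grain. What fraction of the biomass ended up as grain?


HI = grain_yield / biomass
   = 6525.36 / 17172
   = 0.38


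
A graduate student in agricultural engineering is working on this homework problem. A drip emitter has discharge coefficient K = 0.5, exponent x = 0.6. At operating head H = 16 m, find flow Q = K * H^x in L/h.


Q = K * H^x
  = 0.5 * 16^0.6
  = 0.5 * 5.2780
  = 2.64 L/h


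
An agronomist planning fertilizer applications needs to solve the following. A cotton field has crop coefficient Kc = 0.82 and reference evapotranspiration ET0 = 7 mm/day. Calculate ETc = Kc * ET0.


ETc = Kc * ET0
    = 0.82 * 7
    = 5.74 mm/day


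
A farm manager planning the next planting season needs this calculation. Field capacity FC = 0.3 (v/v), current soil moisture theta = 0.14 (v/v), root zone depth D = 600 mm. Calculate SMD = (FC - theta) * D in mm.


SMD = (FC - theta) * D
    = (0.3 - 0.14) * 600
    = 0.160 * 600
    = 96 mm


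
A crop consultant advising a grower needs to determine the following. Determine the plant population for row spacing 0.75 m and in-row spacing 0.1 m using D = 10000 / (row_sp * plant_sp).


D = 10000 / (row_sp * plant_sp)
  = 10000 / (0.75 * 0.1)
  = 10000 / 0.0750
  = 133333.33 plants/ha


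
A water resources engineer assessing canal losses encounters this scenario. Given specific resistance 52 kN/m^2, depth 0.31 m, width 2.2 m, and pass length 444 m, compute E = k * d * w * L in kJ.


E = k * d * w * L
  = 52 * 0.31 * 2.2 * 444
  = 15746.02 kJ


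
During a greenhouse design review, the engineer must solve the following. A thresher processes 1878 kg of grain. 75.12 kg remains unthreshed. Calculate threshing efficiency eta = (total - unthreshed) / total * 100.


eta = (total - unthreshed) / total * 100
    = (1878 - 75.12) / 1878 * 100
    = 1802.88 / 1878 * 100
    = 96%


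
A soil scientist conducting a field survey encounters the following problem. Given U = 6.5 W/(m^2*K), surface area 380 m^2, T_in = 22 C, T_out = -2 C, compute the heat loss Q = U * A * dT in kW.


dT = 22 - (-2) = 24 K
Q = U * A * dT
  = 6.5 * 380 * 24
  = 59280 W = 59.28 kW


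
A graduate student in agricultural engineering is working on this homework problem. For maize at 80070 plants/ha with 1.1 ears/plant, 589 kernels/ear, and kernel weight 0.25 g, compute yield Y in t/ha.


Y = density * ears * kernels * kw
  = 80070 * 1.1 * 589 * 0.25 g/ha
  = 12969338.25 g/ha
  = 12969.34 kg/ha = 12.97 t/ha


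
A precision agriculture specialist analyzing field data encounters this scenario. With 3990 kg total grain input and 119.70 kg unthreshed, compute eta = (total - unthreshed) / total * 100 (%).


eta = (total - unthreshed) / total * 100
    = (3990 - 119.70) / 3990 * 100
    = 3870.30 / 3990 * 100
    = 97%


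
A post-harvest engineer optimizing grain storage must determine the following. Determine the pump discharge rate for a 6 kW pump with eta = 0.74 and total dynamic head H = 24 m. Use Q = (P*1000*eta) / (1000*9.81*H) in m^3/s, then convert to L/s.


Q = (P * 1000 * eta) / (rho * g * H)
  = (6 * 1000 * 0.74) / (1000 * 9.81 * 24)
  = 4440 / 235440
  = 0.01886 m^3/s = 18.86 L/s


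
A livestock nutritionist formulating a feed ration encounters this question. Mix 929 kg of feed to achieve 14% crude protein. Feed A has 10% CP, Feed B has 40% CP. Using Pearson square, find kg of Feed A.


parts_A = CP_b - target = 40 - 14 = 26
parts_B = target - CP_a = 14 - 10 = 4
total_parts = 26 + 4 = 30
Feed A = 929 * 26 / 30 = 805.13 kg
Feed B = 929 * 4 / 30 = 123.87 kg

805.13 kg


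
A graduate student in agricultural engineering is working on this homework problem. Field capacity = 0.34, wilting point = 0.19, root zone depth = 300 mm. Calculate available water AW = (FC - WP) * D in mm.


AW = (FC - WP) * D
   = (0.34 - 0.19) * 300
   = 0.15 * 300
   = 45 mm


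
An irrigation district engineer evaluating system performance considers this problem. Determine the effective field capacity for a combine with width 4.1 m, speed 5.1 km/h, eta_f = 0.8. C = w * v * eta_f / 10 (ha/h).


C = w * v * eta_f / 10
  = 4.1 * 5.1 * 0.8 / 10
  = 16.73 / 10
  = 1.67 ha/h


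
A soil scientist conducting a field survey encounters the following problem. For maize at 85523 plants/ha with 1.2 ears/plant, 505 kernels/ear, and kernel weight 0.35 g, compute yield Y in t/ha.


Y = density * ears * kernels * kw
  = 85523 * 1.2 * 505 * 0.35 g/ha
  = 18139428.30 g/ha
  = 18139.43 kg/ha = 18.14 t/ha


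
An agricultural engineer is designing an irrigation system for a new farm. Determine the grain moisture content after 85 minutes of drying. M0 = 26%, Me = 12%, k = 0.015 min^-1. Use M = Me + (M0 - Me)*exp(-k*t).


M = Me + (M0 - Me) * e^(-k*t)
  = 12 + (26 - 12) * e^(-0.015*85)
  = 12 + 14 * e^(-1.275)
  = 12 + 14 * 0.27943
  = 12 + 3.9120
  = 15.91%


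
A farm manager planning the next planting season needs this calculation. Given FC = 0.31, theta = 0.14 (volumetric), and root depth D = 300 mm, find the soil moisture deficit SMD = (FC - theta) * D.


SMD = (FC - theta) * D
    = (0.31 - 0.14) * 300
    = 0.170 * 300
    = 51 mm


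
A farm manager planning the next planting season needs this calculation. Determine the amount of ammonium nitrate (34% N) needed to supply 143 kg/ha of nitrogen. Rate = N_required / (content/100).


Rate = N_required / (N_content / 100)
     = 143 / (34 / 100)
     = 143 / 0.34
     = 420.59 kg/ha


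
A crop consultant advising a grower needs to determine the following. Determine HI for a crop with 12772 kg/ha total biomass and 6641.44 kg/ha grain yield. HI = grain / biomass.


HI = grain_yield / biomass
   = 6641.44 / 12772
   = 0.52


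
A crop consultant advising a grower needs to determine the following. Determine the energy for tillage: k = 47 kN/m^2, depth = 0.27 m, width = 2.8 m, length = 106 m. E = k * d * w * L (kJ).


E = k * d * w * L
  = 47 * 0.27 * 2.8 * 106
  = 3766.39 kJ


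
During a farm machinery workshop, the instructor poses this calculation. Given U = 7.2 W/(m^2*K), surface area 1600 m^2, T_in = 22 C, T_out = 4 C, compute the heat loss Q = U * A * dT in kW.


dT = 22 - (4) = 18 K
Q = U * A * dT
  = 7.2 * 1600 * 18
  = 207360 W = 207.36 kW


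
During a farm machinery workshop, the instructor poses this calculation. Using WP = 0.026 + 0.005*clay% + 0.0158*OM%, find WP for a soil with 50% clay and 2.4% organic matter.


WP = 0.026 + 0.005*50 + 0.0158*2.4
   = 0.026 + 0.2500 + 0.0379
   = 0.3139


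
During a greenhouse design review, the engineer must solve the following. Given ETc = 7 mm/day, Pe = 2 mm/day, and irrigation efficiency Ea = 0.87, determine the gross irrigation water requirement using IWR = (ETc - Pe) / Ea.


IWR = (ETc - Pe) / Ea
    = (7 - 2) / 0.87
    = 5 / 0.87
    = 5.75 mm/day


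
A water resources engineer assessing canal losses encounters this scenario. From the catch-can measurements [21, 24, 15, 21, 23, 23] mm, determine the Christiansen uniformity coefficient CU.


xbar = 127 / 6 = 21.167
sum|xi - xbar| = 13
CU = 100 * (1 - 13 / (6 * 21.167))
   = 100 * (1 - 0.1024)
   = 89.76%


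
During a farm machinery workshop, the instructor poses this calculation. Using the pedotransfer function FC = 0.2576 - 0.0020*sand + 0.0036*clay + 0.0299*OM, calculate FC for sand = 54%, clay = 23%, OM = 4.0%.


FC = 0.2576 - 0.0020*54 + 0.0036*23 + 0.0299*4.0
   = 0.2576 - 0.1080 + 0.0828 + 0.1196
   = 0.3520


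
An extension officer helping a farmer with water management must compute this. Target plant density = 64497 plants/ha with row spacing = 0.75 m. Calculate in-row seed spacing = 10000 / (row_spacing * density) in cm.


spacing = 10000 / (row_sp * density)
        = 10000 / (0.75 * 64497)
        = 10000 / 48372.75
        = 0.20673 m = 20.67 cm


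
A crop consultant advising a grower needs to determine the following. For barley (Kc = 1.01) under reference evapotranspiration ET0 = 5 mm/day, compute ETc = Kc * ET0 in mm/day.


ETc = Kc * ET0
    = 1.01 * 5
    = 5.05 mm/day


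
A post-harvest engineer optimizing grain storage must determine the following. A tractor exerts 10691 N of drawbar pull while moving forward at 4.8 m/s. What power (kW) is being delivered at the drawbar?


P = F * v / 1000
  = 10691 * 4.8 / 1000
  = 51316.80 / 1000
  = 51.32 kW


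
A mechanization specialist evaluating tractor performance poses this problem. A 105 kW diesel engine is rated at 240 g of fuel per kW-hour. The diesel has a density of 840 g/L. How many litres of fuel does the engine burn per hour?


FC = P * BSFC / rho_fuel
   = 105 * 240 / 840
   = 25200 / 840
   = 30 L/h


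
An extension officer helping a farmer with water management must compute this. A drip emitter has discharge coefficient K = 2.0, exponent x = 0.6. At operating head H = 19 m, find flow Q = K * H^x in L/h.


Q = K * H^x
  = 2.0 * 19^0.6
  = 2.0 * 5.8513
  = 11.70 L/h


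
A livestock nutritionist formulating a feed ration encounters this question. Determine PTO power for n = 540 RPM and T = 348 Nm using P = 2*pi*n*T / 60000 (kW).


P = 2*pi*n*T / 60000
  = 2*pi * 540 * 348 / 60000
  = 1180736.18 / 60000
  = 19.68 kW


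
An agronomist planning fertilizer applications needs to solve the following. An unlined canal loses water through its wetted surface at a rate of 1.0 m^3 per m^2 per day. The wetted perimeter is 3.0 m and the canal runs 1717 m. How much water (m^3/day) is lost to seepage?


S = C * P * L
  = 1.0 * 3.0 * 1717
  = 5151 m^3/day


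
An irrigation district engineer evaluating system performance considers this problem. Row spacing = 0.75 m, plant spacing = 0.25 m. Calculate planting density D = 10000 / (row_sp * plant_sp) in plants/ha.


D = 10000 / (row_sp * plant_sp)
  = 10000 / (0.75 * 0.25)
  = 10000 / 0.1875
  = 53333.33 plants/ha


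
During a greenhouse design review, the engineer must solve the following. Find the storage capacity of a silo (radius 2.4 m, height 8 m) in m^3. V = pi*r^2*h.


V = pi * r^2 * h
  = pi * 2.4^2 * 8
  = pi * 5.76 * 8
  = 144.76 m^3


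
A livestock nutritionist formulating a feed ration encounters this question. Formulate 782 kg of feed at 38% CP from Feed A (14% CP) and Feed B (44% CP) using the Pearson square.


parts_A = CP_b - target = 44 - 38 = 6
parts_B = target - CP_a = 38 - 14 = 24
total_parts = 6 + 24 = 30
Feed A = 782 * 6 / 30 = 156.40 kg
Feed B = 782 * 24 / 30 = 625.60 kg

156.40 kg


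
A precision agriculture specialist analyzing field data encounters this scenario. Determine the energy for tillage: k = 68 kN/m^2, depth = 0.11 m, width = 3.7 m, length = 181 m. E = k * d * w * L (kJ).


E = k * d * w * L
  = 68 * 0.11 * 3.7 * 181
  = 5009.36 kJ


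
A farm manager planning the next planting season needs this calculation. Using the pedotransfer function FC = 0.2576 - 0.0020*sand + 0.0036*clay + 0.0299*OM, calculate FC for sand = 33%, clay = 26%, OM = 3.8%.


FC = 0.2576 - 0.0020*33 + 0.0036*26 + 0.0299*3.8
   = 0.2576 - 0.0660 + 0.0936 + 0.1136
   = 0.3988


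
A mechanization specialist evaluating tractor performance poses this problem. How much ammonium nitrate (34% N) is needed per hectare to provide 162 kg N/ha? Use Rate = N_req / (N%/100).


Rate = N_required / (N_content / 100)
     = 162 / (34 / 100)
     = 162 / 0.34
     = 476.47 kg/ha


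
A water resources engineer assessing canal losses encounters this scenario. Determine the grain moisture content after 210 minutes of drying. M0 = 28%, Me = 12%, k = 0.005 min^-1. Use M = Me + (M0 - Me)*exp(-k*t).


M = Me + (M0 - Me) * e^(-k*t)
  = 12 + (28 - 12) * e^(-0.005*210)
  = 12 + 16 * e^(-1.050)
  = 12 + 16 * 0.34994
  = 12 + 5.5990
  = 17.60%


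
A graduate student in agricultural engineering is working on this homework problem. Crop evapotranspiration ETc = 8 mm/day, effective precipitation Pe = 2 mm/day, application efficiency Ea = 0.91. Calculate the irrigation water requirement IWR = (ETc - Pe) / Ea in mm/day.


IWR = (ETc - Pe) / Ea
    = (8 - 2) / 0.91
    = 6 / 0.91
    = 6.59 mm/day


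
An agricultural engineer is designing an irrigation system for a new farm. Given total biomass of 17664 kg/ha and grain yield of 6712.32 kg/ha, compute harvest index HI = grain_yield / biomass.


HI = grain_yield / biomass
   = 6712.32 / 17664
   = 0.38


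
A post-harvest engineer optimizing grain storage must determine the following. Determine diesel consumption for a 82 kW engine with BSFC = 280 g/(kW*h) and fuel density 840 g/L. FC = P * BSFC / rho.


FC = P * BSFC / rho_fuel
   = 82 * 280 / 840
   = 22960 / 840
   = 27.33 L/h


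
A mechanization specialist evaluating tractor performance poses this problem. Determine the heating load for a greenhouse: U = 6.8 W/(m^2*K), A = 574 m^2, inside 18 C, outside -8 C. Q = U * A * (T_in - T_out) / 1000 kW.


dT = 18 - (-8) = 26 K
Q = U * A * dT
  = 6.8 * 574 * 26
  = 101483.20 W = 101.48 kW


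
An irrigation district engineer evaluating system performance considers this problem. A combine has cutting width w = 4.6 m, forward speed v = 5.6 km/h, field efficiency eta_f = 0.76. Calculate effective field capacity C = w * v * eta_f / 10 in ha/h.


C = w * v * eta_f / 10
  = 4.6 * 5.6 * 0.76 / 10
  = 19.58 / 10
  = 1.96 ha/h


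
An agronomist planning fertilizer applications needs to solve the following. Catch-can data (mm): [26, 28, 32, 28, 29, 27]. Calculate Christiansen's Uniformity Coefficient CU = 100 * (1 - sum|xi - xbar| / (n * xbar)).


xbar = 170 / 6 = 28.333
sum|xi - xbar| = 8.667
CU = 100 * (1 - 8.667 / (6 * 28.333))
   = 100 * (1 - 0.0510)
   = 94.90%


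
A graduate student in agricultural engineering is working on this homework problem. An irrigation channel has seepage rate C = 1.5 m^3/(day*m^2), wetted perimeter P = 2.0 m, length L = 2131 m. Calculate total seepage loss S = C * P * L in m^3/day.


S = C * P * L
  = 1.5 * 2.0 * 2131
  = 6393 m^3/day


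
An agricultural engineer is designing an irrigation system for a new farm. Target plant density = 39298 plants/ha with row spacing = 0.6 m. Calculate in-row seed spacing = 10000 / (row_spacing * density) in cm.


spacing = 10000 / (row_sp * density)
        = 10000 / (0.6 * 39298)
        = 10000 / 23578.80
        = 0.42411 m = 42.41 cm


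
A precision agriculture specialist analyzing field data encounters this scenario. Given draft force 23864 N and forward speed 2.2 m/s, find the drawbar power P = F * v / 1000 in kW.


P = F * v / 1000
  = 23864 * 2.2 / 1000
  = 52500.80 / 1000
  = 52.50 kW


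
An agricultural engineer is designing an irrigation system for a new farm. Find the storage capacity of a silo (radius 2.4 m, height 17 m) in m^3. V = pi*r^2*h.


V = pi * r^2 * h
  = pi * 2.4^2 * 17
  = pi * 5.76 * 17
  = 307.62 m^3


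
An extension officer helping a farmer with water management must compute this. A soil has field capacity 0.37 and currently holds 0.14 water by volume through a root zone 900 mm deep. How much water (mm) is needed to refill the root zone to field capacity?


SMD = (FC - theta) * D
    = (0.37 - 0.14) * 900
    = 0.230 * 900
    = 207 mm


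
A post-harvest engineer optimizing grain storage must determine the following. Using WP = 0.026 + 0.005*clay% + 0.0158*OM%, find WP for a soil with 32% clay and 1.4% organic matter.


WP = 0.026 + 0.005*32 + 0.0158*1.4
   = 0.026 + 0.1600 + 0.0221
   = 0.2081


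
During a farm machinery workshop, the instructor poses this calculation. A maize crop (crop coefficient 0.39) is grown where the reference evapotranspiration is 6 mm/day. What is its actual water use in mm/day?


ETc = Kc * ET0
    = 0.39 * 6
    = 2.34 mm/day


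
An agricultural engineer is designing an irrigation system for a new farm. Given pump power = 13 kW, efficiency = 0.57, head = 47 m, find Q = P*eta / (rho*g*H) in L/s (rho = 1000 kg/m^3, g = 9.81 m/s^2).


Q = (P * 1000 * eta) / (rho * g * H)
  = (13 * 1000 * 0.57) / (1000 * 9.81 * 47)
  = 7410 / 461070
  = 0.01607 m^3/s = 16.07 L/s


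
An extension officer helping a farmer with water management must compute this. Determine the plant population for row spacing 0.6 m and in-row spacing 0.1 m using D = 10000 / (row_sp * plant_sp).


D = 10000 / (row_sp * plant_sp)
  = 10000 / (0.6 * 0.1)
  = 10000 / 0.0600
  = 166666.67 plants/ha


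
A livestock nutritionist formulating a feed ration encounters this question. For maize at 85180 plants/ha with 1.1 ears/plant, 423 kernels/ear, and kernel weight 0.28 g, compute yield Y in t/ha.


Y = density * ears * kernels * kw
  = 85180 * 1.1 * 423 * 0.28 g/ha
  = 11097591.12 g/ha
  = 11097.59 kg/ha = 11.10 t/ha


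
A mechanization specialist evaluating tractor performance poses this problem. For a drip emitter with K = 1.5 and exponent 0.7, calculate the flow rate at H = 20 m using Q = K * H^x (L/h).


Q = K * H^x
  = 1.5 * 20^0.7
  = 1.5 * 8.1418
  = 12.21 L/h


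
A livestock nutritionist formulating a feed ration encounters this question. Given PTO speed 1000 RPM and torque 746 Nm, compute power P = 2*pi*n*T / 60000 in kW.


P = 2*pi*n*T / 60000
  = 2*pi * 1000 * 746 / 60000
  = 4687256.24 / 60000
  = 78.12 kW


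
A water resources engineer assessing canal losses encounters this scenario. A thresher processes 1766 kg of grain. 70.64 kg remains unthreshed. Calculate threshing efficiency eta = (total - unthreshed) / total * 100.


eta = (total - unthreshed) / total * 100
    = (1766 - 70.64) / 1766 * 100
    = 1695.36 / 1766 * 100
    = 96%


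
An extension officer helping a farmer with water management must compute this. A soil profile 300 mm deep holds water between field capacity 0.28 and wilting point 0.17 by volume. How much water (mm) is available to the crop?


AW = (FC - WP) * D
   = (0.28 - 0.17) * 300
   = 0.11 * 300
   = 33 mm


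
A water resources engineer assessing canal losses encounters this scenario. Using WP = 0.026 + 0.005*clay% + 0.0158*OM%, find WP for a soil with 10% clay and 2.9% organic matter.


WP = 0.026 + 0.005*10 + 0.0158*2.9
   = 0.026 + 0.0500 + 0.0458
   = 0.1218


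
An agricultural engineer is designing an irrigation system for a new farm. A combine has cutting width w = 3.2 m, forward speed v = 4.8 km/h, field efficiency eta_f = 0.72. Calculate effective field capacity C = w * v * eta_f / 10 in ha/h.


C = w * v * eta_f / 10
  = 3.2 * 4.8 * 0.72 / 10
  = 11.06 / 10
  = 1.11 ha/h


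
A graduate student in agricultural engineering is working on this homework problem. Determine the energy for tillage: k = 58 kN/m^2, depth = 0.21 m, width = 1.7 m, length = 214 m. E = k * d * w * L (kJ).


E = k * d * w * L
  = 58 * 0.21 * 1.7 * 214
  = 4431.08 kJ


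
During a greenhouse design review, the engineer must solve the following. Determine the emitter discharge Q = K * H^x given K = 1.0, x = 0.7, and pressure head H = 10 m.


Q = K * H^x
  = 1.0 * 10^0.7
  = 1.0 * 5.0119
  = 5.01 L/h


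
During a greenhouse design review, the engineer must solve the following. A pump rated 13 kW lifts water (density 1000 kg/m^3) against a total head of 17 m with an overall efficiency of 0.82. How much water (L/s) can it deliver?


Q = (P * 1000 * eta) / (rho * g * H)
  = (13 * 1000 * 0.82) / (1000 * 9.81 * 17)
  = 10660 / 166770
  = 0.06392 m^3/s = 63.92 L/s


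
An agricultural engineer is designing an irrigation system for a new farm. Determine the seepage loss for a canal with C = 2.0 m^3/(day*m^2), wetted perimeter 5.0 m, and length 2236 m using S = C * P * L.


S = C * P * L
  = 2.0 * 5.0 * 2236
  = 22360 m^3/day


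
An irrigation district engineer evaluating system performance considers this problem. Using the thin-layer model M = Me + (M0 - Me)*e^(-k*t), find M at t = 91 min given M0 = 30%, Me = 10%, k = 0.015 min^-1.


M = Me + (M0 - Me) * e^(-k*t)
  = 10 + (30 - 10) * e^(-0.015*91)
  = 10 + 20 * e^(-1.365)
  = 10 + 20 * 0.25538
  = 10 + 5.1076
  = 15.11%


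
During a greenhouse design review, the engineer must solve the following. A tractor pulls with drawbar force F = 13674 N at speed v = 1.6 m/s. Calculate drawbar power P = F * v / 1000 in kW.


P = F * v / 1000
  = 13674 * 1.6 / 1000
  = 21878.40 / 1000
  = 21.88 kW


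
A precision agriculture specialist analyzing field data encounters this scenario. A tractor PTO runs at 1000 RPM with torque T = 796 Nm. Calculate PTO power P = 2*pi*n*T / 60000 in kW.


P = 2*pi*n*T / 60000
  = 2*pi * 1000 * 796 / 60000
  = 5001415.50 / 60000
  = 83.36 kW


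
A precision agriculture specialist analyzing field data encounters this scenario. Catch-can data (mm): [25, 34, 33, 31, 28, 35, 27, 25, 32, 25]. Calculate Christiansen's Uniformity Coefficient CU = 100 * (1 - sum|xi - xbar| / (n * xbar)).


xbar = 295 / 10 = 29.500
sum|xi - xbar| = 35
CU = 100 * (1 - 35 / (10 * 29.500))
   = 100 * (1 - 0.1186)
   = 88.14%


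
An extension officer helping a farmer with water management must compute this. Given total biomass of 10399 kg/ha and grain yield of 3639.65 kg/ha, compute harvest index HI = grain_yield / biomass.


HI = grain_yield / biomass
   = 3639.65 / 10399
   = 0.35


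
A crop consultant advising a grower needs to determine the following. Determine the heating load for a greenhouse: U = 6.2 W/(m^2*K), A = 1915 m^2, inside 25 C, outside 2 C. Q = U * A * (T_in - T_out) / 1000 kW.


dT = 25 - (2) = 23 K
Q = U * A * dT
  = 6.2 * 1915 * 23
  = 273079 W = 273.08 kW


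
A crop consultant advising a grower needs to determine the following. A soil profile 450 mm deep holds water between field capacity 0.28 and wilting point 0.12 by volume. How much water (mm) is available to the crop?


AW = (FC - WP) * D
   = (0.28 - 0.12) * 450
   = 0.16 * 450
   = 72 mm


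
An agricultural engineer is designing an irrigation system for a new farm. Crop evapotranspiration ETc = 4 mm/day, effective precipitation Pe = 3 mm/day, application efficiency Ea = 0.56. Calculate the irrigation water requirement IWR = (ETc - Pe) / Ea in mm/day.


IWR = (ETc - Pe) / Ea
    = (4 - 3) / 0.56
    = 1 / 0.56
    = 1.79 mm/day


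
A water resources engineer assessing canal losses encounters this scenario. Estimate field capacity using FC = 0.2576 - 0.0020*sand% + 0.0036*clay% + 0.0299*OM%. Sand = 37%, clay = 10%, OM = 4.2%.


FC = 0.2576 - 0.0020*37 + 0.0036*10 + 0.0299*4.2
   = 0.2576 - 0.0740 + 0.0360 + 0.1256
   = 0.3452


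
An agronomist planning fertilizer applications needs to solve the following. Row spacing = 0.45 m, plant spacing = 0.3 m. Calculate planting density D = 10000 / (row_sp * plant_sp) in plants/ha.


D = 10000 / (row_sp * plant_sp)
  = 10000 / (0.45 * 0.3)
  = 10000 / 0.1350
  = 74074.07 plants/ha


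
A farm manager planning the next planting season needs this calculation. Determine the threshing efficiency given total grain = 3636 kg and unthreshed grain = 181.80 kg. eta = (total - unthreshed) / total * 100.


eta = (total - unthreshed) / total * 100
    = (3636 - 181.80) / 3636 * 100
    = 3454.20 / 3636 * 100
    = 95%


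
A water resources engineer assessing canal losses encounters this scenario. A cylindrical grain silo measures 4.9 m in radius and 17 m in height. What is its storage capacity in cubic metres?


V = pi * r^2 * h
  = pi * 4.9^2 * 17
  = pi * 24.01 * 17
  = 1282.30 m^3


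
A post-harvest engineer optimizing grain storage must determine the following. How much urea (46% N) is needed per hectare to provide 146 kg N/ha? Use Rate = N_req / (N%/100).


Rate = N_required / (N_content / 100)
     = 146 / (46 / 100)
     = 146 / 0.46
     = 317.39 kg/ha


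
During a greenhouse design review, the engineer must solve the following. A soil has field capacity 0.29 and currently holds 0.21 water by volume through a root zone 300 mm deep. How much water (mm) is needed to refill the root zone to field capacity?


SMD = (FC - theta) * D
    = (0.29 - 0.21) * 300
    = 0.080 * 300
    = 24 mm


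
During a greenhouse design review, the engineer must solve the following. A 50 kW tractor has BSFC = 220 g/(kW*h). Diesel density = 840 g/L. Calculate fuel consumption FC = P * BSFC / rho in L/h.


FC = P * BSFC / rho_fuel
   = 50 * 220 / 840
   = 11000 / 840
   = 13.10 L/h


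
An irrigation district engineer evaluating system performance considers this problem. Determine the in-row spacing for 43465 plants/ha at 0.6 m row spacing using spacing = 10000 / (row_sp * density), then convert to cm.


spacing = 10000 / (row_sp * density)
        = 10000 / (0.6 * 43465)
        = 10000 / 26079
        = 0.38345 m = 38.35 cm


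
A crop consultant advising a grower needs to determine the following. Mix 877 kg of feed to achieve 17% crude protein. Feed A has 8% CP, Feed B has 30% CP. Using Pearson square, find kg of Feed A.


parts_A = CP_b - target = 30 - 17 = 13
parts_B = target - CP_a = 17 - 8 = 9
total_parts = 13 + 9 = 22
Feed A = 877 * 13 / 22 = 518.23 kg
Feed B = 877 * 9 / 22 = 358.77 kg

518.23 kg


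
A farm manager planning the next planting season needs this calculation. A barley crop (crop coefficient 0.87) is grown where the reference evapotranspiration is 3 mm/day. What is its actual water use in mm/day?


ETc = Kc * ET0
    = 0.87 * 3
    = 2.61 mm/day


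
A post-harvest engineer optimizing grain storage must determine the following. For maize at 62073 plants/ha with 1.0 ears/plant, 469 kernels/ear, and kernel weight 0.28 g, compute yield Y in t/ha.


Y = density * ears * kernels * kw
  = 62073 * 1.0 * 469 * 0.28 g/ha
  = 8151426.36 g/ha
  = 8151.43 kg/ha = 8.15 t/ha


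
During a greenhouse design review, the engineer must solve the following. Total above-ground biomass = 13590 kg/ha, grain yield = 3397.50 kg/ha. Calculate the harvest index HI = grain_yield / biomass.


HI = grain_yield / biomass
   = 3397.50 / 13590
   = 0.25


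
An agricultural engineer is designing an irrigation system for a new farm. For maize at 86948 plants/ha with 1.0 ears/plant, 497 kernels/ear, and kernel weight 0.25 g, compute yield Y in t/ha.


Y = density * ears * kernels * kw
  = 86948 * 1.0 * 497 * 0.25 g/ha
  = 10803289 g/ha
  = 10803.29 kg/ha = 10.80 t/ha


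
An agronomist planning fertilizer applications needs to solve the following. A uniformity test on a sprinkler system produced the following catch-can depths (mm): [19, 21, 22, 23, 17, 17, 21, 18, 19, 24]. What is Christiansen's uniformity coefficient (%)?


xbar = 201 / 10 = 20.100
sum|xi - xbar| = 21
CU = 100 * (1 - 21 / (10 * 20.100))
   = 100 * (1 - 0.1045)
   = 89.55%


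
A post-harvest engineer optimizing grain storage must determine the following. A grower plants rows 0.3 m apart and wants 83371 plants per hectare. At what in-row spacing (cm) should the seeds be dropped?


spacing = 10000 / (row_sp * density)
        = 10000 / (0.3 * 83371)
        = 10000 / 25011.30
        = 0.39982 m = 39.98 cm


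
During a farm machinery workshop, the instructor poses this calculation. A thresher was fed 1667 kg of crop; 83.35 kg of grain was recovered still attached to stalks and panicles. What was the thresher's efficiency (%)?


eta = (total - unthreshed) / total * 100
    = (1667 - 83.35) / 1667 * 100
    = 1583.65 / 1667 * 100
    = 95%


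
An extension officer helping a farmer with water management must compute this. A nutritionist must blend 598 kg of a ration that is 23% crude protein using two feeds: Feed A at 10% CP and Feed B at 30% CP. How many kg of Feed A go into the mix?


parts_A = CP_b - target = 30 - 23 = 7
parts_B = target - CP_a = 23 - 10 = 13
total_parts = 7 + 13 = 20
Feed A = 598 * 7 / 20 = 209.30 kg
Feed B = 598 * 13 / 20 = 388.70 kg

209.30 kg


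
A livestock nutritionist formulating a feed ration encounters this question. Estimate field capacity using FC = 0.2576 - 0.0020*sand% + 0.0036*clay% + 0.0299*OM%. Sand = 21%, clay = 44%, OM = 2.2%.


FC = 0.2576 - 0.0020*21 + 0.0036*44 + 0.0299*2.2
   = 0.2576 - 0.0420 + 0.1584 + 0.0658
   = 0.4398


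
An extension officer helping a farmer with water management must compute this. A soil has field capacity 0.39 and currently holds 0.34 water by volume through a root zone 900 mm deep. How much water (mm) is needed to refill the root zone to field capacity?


SMD = (FC - theta) * D
    = (0.39 - 0.34) * 900
    = 0.050 * 900
    = 45 mm


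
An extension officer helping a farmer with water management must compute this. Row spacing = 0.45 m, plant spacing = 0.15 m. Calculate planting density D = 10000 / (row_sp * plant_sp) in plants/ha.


D = 10000 / (row_sp * plant_sp)
  = 10000 / (0.45 * 0.15)
  = 10000 / 0.0675
  = 148148.15 plants/ha


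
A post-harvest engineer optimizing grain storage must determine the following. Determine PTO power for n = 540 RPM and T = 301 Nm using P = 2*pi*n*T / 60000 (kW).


P = 2*pi*n*T / 60000
  = 2*pi * 540 * 301 / 60000
  = 1021268.94 / 60000
  = 17.02 kW


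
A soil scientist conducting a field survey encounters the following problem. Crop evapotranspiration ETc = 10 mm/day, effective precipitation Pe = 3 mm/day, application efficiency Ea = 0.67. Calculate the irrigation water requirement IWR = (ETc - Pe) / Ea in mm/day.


IWR = (ETc - Pe) / Ea
    = (10 - 3) / 0.67
    = 7 / 0.67
    = 10.45 mm/day


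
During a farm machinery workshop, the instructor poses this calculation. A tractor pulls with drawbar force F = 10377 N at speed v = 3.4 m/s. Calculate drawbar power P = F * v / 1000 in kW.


P = F * v / 1000
  = 10377 * 3.4 / 1000
  = 35281.80 / 1000
  = 35.28 kW


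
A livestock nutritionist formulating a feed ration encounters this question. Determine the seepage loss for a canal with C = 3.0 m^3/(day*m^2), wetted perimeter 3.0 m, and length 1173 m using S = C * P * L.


S = C * P * L
  = 3.0 * 3.0 * 1173
  = 10557 m^3/day


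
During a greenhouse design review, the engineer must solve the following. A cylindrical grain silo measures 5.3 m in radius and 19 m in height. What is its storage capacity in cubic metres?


V = pi * r^2 * h
  = pi * 5.3^2 * 19
  = pi * 28.09 * 19
  = 1676.70 m^3


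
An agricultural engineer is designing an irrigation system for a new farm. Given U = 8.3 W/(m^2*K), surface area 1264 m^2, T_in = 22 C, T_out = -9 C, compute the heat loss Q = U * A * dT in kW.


dT = 22 - (-9) = 31 K
Q = U * A * dT
  = 8.3 * 1264 * 31
  = 325227.20 W = 325.23 kW


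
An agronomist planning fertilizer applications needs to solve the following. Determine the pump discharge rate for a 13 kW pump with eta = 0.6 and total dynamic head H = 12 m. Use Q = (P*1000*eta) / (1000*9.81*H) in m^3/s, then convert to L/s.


Q = (P * 1000 * eta) / (rho * g * H)
  = (13 * 1000 * 0.6) / (1000 * 9.81 * 12)
  = 7800 / 117720
  = 0.06626 m^3/s = 66.26 L/s


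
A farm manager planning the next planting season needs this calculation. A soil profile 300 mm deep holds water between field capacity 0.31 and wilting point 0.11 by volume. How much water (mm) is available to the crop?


AW = (FC - WP) * D
   = (0.31 - 0.11) * 300
   = 0.20 * 300
   = 60 mm


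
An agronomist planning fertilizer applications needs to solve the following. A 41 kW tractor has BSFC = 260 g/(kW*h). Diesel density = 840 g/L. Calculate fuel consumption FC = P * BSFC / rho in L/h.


FC = P * BSFC / rho_fuel
   = 41 * 260 / 840
   = 10660 / 840
   = 12.69 L/h


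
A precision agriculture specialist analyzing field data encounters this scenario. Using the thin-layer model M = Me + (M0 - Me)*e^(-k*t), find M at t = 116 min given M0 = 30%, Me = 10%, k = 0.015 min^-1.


M = Me + (M0 - Me) * e^(-k*t)
  = 10 + (30 - 10) * e^(-0.015*116)
  = 10 + 20 * e^(-1.740)
  = 10 + 20 * 0.17552
  = 10 + 3.5104
  = 13.51%


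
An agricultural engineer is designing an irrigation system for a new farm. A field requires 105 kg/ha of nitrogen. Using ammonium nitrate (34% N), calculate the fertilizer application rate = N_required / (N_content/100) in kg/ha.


Rate = N_required / (N_content / 100)
     = 105 / (34 / 100)
     = 105 / 0.34
     = 308.82 kg/ha


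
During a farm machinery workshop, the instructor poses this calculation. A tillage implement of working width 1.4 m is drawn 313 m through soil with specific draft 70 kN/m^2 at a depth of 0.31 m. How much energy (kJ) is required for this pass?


E = k * d * w * L
  = 70 * 0.31 * 1.4 * 313
  = 9508.94 kJ


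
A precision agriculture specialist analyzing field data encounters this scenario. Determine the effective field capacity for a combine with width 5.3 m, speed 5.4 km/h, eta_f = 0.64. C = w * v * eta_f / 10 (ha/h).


C = w * v * eta_f / 10
  = 5.3 * 5.4 * 0.64 / 10
  = 18.32 / 10
  = 1.83 ha/h


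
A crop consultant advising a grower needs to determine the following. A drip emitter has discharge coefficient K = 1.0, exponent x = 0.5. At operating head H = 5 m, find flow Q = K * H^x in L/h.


Q = K * H^x
  = 1.0 * 5^0.5
  = 1.0 * 2.2361
  = 2.24 L/h


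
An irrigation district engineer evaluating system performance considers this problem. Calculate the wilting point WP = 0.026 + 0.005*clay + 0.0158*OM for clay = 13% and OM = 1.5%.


WP = 0.026 + 0.005*13 + 0.0158*1.5
   = 0.026 + 0.0650 + 0.0237
   = 0.1147


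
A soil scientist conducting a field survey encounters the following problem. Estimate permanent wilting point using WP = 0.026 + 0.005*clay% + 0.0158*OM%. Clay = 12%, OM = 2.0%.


WP = 0.026 + 0.005*12 + 0.0158*2.0
   = 0.026 + 0.0600 + 0.0316
   = 0.1176


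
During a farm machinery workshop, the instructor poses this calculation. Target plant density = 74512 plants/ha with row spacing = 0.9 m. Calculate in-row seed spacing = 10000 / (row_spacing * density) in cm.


spacing = 10000 / (row_sp * density)
        = 10000 / (0.9 * 74512)
        = 10000 / 67060.80
        = 0.14912 m = 14.91 cm


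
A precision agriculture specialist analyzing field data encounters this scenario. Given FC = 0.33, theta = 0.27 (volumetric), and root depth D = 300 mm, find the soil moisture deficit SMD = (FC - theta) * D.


SMD = (FC - theta) * D
    = (0.33 - 0.27) * 300
    = 0.060 * 300
    = 18 mm


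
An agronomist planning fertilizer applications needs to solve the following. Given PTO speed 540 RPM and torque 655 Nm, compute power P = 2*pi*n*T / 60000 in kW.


P = 2*pi*n*T / 60000
  = 2*pi * 540 * 655 / 60000
  = 2222362.64 / 60000
  = 37.04 kW


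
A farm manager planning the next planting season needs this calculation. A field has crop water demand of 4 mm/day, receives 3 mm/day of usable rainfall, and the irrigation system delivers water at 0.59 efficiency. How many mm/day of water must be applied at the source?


IWR = (ETc - Pe) / Ea
    = (4 - 3) / 0.59
    = 1 / 0.59
    = 1.69 mm/day


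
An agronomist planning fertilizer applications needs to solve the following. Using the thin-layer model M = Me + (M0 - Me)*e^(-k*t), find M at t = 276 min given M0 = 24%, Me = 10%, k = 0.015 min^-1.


M = Me + (M0 - Me) * e^(-k*t)
  = 10 + (24 - 10) * e^(-0.015*276)
  = 10 + 14 * e^(-4.140)
  = 10 + 14 * 0.01592
  = 10 + 0.2229
  = 10.22%


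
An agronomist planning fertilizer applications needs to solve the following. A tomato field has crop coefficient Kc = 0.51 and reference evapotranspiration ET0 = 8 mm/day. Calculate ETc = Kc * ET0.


ETc = Kc * ET0
    = 0.51 * 8
    = 4.08 mm/day


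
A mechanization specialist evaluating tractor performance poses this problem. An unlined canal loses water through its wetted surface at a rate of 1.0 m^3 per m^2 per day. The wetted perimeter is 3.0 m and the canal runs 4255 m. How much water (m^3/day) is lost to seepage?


S = C * P * L
  = 1.0 * 3.0 * 4255
  = 12765 m^3/day
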